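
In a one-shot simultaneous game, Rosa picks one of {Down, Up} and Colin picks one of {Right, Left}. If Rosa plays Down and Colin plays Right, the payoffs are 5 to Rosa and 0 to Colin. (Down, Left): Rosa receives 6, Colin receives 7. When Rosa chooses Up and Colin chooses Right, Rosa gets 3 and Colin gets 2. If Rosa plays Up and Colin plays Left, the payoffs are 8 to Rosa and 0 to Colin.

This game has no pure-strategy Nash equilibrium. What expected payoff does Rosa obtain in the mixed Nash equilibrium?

11/2

For Rosa to be willing to mix, Rosa must be indifferent between Down and Up, which pins down Colin's mix.
  Rosa's expected payoff from Down: q·5 + (1−q)·6 = -q + 6
  Rosa's expected payoff from Up: q·3 + (1−q)·8 = -5q + 8
  -q + 6 = -5q + 8  ⇒  4q = 2  ⇒  q = 1/2.
At equilibrium Rosa is indifferent across rows, so Rosa's payoff equals the payoff from Down: (1/2)·5 + (1/2)·6 = 11/2.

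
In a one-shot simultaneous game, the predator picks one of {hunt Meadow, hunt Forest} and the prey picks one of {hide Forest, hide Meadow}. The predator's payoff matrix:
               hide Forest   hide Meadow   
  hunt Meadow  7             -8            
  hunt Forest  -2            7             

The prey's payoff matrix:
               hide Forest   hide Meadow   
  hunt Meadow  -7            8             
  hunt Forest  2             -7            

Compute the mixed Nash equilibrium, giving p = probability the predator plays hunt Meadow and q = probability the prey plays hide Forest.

p = 3/8, q = 5/8

In a mixed equilibrium the prey is indifferent between hide Forest and hide Meadow; this condition fixes p.
  the prey's payoff from hide Forest: p·(-7) + (1−p)·2 = -9p + 2
  the prey's payoff from hide Meadow: p·8 + (1−p)·(-7) = 15p - 7
  -9p + 2 = 15p - 7  ⇒  -24p = -9  ⇒  p = 3/8.
The predator's indifference between hunt Meadow and hunt Forest determines the prey's mixing probability q:
  the predator's expected payoff from hunt Meadow: q·7 + (1−q)·(-8) = 15q - 8
  the predator's expected payoff from hunt Forest: q·(-2) + (1−q)·7 = -9q + 7
  15q - 8 = -9q + 7  ⇒  24q = 15  ⇒  q = 5/8.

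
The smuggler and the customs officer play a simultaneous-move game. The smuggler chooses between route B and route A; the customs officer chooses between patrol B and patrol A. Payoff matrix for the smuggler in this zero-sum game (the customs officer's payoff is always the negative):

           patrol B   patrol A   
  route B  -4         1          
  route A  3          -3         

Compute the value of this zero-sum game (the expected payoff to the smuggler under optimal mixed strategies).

v = -9/11

The smuggler's indifference between route B and route A determines the customs officer's mixing probability q:
  the smuggler's expected payoff from route B: q·(-4) + (1−q)·1 = -5q + 1
  the smuggler's expected payoff from route A: q·3 + (1−q)·(-3) = 6q - 3
  -5q + 1 = 6q - 3  ⇒  -11q = -4  ⇒  q = 4/11.
The value is the smuggler's expected payoff against this mix (using route B): (4/11)·(-4) + (7/11)·1 = -9/11.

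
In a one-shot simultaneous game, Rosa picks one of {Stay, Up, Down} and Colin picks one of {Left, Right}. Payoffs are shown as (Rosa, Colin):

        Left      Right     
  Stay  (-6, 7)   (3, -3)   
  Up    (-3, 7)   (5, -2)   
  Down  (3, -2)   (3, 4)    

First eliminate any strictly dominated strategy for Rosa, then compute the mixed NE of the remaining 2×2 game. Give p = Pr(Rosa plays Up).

Rosa's strategy Stay is strictly dominated by Up: -3 > -6 and 5 > 3. Eliminate Stay.
Set Colin's expected payoff from Left equal to that from Right:
  Colin's payoff to Left: p·7 + (1−p)·(-2) = 9p - 2
  Colin's payoff to Right: p·(-2) + (1−p)·4 = -6p + 4
  9p - 2 = -6p + 4  ⇒  15p = 6  ⇒  p = 2/5.

p = 2/5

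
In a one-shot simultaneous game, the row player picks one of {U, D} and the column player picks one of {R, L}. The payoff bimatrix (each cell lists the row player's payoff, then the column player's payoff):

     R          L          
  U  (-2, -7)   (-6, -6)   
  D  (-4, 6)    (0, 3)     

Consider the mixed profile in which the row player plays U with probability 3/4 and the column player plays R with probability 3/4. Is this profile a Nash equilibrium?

Check the column player's indifference given the row player's mix p = 3/4:
  payoff from R = -15/4; payoff from L = -15/4 — equal.
Check the row player's indifference given the column player's mix q = 3/4:
  payoff from U = -3; payoff from D = -3 — equal.
Both players are indifferent, so neither can profitably deviate.

Yes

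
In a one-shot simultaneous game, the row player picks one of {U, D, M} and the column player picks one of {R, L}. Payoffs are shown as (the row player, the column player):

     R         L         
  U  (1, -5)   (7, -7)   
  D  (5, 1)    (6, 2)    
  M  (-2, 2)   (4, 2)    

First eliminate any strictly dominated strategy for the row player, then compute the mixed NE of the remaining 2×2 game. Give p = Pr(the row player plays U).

The row player's strategy M is strictly dominated by U: 1 > -2 and 7 > 4. Eliminate M.
For the column player to be willing to mix, the column player must be indifferent between R and L, which pins down the row player's mix.
  the column player's expected payoff from R: p·(-5) + (1−p)·1 = -6p + 1
  the column player's expected payoff from L: p·(-7) + (1−p)·2 = -9p + 2
  -6p + 1 = -9p + 2  ⇒  3p = 1  ⇒  p = 1/3.

p = 1/3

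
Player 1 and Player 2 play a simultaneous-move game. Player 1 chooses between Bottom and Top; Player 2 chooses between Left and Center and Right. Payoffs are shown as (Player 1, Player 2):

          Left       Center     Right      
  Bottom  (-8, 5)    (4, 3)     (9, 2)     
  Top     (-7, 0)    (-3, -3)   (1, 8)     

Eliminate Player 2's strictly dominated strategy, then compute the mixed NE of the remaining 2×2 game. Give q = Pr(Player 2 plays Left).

Player 2's strategy Center is strictly dominated by Left: 5 > 3 and 0 > -3. Eliminate Center.
For Player 1 to be willing to mix, Player 1 must be indifferent between Bottom and Top, which pins down Player 2's mix.
  Player 1's payoff to Bottom: q·(-8) + (1−q)·9 = -17q + 9
  Player 1's payoff to Top: q·(-7) + (1−q)·1 = -8q + 1
  -17q + 9 = -8q + 1  ⇒  -9q = -8  ⇒  q = 8/9.

q = 8/9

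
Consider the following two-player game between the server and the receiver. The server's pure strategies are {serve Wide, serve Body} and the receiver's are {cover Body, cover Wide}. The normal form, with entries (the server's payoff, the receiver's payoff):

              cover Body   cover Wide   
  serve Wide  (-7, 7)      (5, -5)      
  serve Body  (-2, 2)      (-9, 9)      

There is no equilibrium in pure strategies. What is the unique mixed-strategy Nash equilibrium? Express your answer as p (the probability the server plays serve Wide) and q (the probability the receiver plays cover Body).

p = 7/19, q = 14/19

In a mixed equilibrium the receiver is indifferent between cover Body and cover Wide; this condition fixes p.
  the receiver's payoff to cover Body: p·7 + (1−p)·2 = 5p + 2
  the receiver's payoff to cover Wide: p·(-5) + (1−p)·9 = -14p + 9
  5p + 2 = -14p + 9  ⇒  19p = 7  ⇒  p = 7/19.
In a mixed equilibrium the server is indifferent between serve Wide and serve Body; this condition fixes q.
  the server's expected payoff from serve Wide: q·(-7) + (1−q)·5 = -12q + 5
  the server's expected payoff from serve Body: q·(-2) + (1−q)·(-9) = 7q - 9
  -12q + 5 = 7q - 9  ⇒  -19q = -14  ⇒  q = 14/19.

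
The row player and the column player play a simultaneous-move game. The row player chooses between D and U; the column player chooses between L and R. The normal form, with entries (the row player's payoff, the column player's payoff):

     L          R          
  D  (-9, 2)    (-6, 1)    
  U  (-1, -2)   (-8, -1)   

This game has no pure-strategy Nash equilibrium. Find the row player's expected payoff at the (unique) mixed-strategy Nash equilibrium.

-33/5

The column player's mix must leave the row player indifferent between D and U.
  the row player's payoff from D: q·(-9) + (1−q)·(-6) = -3q - 6
  the row player's payoff from U: q·(-1) + (1−q)·(-8) = 7q - 8
  -3q - 6 = 7q - 8  ⇒  -10q = -2  ⇒  q = 1/5.
At equilibrium the row player is indifferent across rows, so the row player's payoff equals the payoff from D: (1/5)·(-9) + (4/5)·(-6) = -33/5.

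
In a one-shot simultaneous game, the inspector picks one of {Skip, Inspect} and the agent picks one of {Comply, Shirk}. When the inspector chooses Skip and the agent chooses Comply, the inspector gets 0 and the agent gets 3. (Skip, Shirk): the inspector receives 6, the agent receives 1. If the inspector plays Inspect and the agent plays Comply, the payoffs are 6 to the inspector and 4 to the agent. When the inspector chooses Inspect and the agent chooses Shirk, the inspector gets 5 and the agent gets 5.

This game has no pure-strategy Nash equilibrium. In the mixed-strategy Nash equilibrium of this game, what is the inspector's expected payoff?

In a mixed equilibrium the inspector is indifferent between Skip and Inspect; this condition fixes q.
  the inspector's payoff to Skip: q·0 + (1−q)·6 = -6q + 6
  the inspector's payoff to Inspect: q·6 + (1−q)·5 = q + 5
  -6q + 6 = q + 5  ⇒  -7q = -1  ⇒  q = 1/7.
At equilibrium the inspector is indifferent across rows, so the inspector's payoff equals the payoff from Skip: (1/7)·0 + (6/7)·6 = 36/7.

36/7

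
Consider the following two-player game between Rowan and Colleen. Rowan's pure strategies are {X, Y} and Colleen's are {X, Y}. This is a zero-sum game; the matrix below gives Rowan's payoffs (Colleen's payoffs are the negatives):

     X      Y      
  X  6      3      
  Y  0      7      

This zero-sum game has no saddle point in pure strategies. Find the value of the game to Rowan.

v = 21/5

Set Rowan's expected payoff from X equal to that from Y:
  Rowan's payoff to X: q·6 + (1−q)·3 = 3q + 3
  Rowan's payoff to Y: q·0 + (1−q)·7 = -7q + 7
  3q + 3 = -7q + 7  ⇒  10q = 4  ⇒  q = 2/5.
The value is Rowan's expected payoff against this mix (using X): (2/5)·6 + (3/5)·3 = 21/5.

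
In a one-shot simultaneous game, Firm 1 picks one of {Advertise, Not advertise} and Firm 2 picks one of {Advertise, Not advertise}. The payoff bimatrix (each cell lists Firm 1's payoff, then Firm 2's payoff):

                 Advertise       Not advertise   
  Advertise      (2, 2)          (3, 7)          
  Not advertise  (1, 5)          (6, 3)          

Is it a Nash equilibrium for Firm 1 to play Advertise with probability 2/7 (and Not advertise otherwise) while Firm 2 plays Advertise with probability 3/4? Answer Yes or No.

Yes

Check Firm 2's indifference given Firm 1's mix p = 2/7:
  payoff from Advertise = 29/7; payoff from Not advertise = 29/7 — equal.
Check Firm 1's indifference given Firm 2's mix q = 3/4:
  payoff from Advertise = 9/4; payoff from Not advertise = 9/4 — equal.
Both players are indifferent, so neither can profitably deviate.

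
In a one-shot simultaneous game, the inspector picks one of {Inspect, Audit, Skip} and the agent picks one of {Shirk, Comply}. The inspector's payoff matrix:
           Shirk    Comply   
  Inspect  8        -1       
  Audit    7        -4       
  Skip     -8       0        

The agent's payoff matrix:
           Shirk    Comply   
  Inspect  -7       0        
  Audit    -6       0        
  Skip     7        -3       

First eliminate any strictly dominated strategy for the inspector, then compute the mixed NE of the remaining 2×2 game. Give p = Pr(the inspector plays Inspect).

p = 10/17

The inspector's strategy Audit is strictly dominated by Inspect: 8 > 7 and -1 > -4. Eliminate Audit.
Set the agent's expected payoff from Shirk equal to that from Comply:
  the agent's expected payoff from Shirk: p·(-7) + (1−p)·7 = -14p + 7
  the agent's expected payoff from Comply: p·0 + (1−p)·(-3) = 3p - 3
  -14p + 7 = 3p - 3  ⇒  -17p = -10  ⇒  p = 10/17.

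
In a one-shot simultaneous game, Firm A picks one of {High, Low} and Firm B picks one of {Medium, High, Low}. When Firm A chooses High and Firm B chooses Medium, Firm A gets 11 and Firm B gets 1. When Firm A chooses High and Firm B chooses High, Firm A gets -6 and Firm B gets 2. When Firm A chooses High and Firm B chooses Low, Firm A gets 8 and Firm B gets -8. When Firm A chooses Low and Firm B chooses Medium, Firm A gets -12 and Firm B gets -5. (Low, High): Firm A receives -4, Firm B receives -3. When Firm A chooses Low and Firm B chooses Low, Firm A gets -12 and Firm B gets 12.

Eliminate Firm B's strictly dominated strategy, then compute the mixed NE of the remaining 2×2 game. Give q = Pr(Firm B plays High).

Firm B's strategy Medium is strictly dominated by High: 2 > 1 and -3 > -5. Eliminate Medium.
Firm B's mix must leave Firm A indifferent between High and Low.
  Firm A's payoff to High: q·(-6) + (1−q)·8 = -14q + 8
  Firm A's payoff to Low: q·(-4) + (1−q)·(-12) = 8q - 12
  -14q + 8 = 8q - 12  ⇒  -22q = -20  ⇒  q = 10/11.

q = 10/11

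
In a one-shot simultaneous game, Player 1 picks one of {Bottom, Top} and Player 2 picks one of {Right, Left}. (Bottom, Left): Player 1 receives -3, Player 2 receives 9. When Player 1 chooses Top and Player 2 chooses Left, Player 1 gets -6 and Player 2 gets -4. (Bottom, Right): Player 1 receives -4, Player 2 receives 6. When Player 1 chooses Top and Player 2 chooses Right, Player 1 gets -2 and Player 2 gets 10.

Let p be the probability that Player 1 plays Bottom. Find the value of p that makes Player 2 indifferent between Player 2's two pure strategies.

p = 14/17

Set Player 2's expected payoff from Right equal to that from Left:
  Player 2's payoff from Right: p·6 + (1−p)·10 = -4p + 10
  Player 2's payoff from Left: p·9 + (1−p)·(-4) = 13p - 4
  -4p + 10 = 13p - 4  ⇒  -17p = -14  ⇒  p = 14/17.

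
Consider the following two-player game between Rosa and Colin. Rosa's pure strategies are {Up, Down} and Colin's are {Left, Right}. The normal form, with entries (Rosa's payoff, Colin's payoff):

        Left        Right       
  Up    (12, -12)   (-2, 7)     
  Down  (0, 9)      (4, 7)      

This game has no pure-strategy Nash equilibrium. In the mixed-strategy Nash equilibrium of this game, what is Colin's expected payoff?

7

Set Colin's expected payoff from Left equal to that from Right:
  Colin's expected payoff from Left: p·(-12) + (1−p)·9 = -21p + 9
  Colin's expected payoff from Right: p·7 + (1−p)·7 = 7
  -21p + 9 = 7  ⇒  -21p = -2  ⇒  p = 2/21.
At equilibrium Colin is indifferent across columns, so Colin's payoff equals the payoff from Left: (2/21)·(-12) + (19/21)·9 = 7.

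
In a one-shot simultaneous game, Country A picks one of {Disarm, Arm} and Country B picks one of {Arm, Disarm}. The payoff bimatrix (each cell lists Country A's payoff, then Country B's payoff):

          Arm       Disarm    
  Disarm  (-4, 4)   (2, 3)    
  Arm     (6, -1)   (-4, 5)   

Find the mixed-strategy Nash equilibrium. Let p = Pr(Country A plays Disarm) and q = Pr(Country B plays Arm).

Country A's mix must leave Country B indifferent between Arm and Disarm.
  Country B's payoff from Arm: p·4 + (1−p)·(-1) = 5p - 1
  Country B's payoff from Disarm: p·3 + (1−p)·5 = -2p + 5
  5p - 1 = -2p + 5  ⇒  7p = 6  ⇒  p = 6/7.
Set Country A's expected payoff from Disarm equal to that from Arm:
  Country A's payoff from Disarm: q·(-4) + (1−q)·2 = -6q + 2
  Country A's payoff from Arm: q·6 + (1−q)·(-4) = 10q - 4
  -6q + 2 = 10q - 4  ⇒  -16q = -6  ⇒  q = 3/8.

p = 6/7, q = 3/8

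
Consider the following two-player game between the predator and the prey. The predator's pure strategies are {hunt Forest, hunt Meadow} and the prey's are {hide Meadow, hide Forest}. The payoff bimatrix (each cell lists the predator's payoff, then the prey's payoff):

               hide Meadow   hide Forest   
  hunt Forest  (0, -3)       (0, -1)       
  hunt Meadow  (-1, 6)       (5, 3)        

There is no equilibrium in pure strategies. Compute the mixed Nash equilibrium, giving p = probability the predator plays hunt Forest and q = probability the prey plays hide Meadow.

Set the prey's expected payoff from hide Meadow equal to that from hide Forest:
  the prey's payoff from hide Meadow: p·(-3) + (1−p)·6 = -9p + 6
  the prey's payoff from hide Forest: p·(-1) + (1−p)·3 = -4p + 3
  -9p + 6 = -4p + 3  ⇒  -5p = -3  ⇒  p = 3/5.
The predator's indifference between hunt Forest and hunt Meadow determines the prey's mixing probability q:
  the predator's payoff from hunt Forest: q·0 + (1−q)·0 = 0
  the predator's payoff from hunt Meadow: q·(-1) + (1−q)·5 = -6q + 5
  0 = -6q + 5  ⇒  6q = 5  ⇒  q = 5/6.

p = 3/5, q = 5/6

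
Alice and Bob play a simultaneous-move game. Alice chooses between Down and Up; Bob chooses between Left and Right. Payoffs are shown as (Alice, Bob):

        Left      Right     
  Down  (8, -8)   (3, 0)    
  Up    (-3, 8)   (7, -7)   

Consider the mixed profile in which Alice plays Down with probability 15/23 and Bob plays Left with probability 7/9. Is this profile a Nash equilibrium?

No

Given Bob's mix q = 7/9, Alice's payoff from Down is 62/9 but from Up is -7/9. Alice strictly prefers Down, so Alice would not mix.
So the proposed profile is not a Nash equilibrium.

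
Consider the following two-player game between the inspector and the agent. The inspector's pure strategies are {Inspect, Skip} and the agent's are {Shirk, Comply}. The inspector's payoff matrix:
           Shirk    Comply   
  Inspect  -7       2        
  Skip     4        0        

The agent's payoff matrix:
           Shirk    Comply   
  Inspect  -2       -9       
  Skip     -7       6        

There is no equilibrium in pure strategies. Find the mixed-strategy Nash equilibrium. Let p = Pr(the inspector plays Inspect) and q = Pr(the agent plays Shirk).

p = 13/20, q = 2/13

In a mixed equilibrium the agent is indifferent between Shirk and Comply; this condition fixes p.
  the agent's payoff from Shirk: p·(-2) + (1−p)·(-7) = 5p - 7
  the agent's payoff from Comply: p·(-9) + (1−p)·6 = -15p + 6
  5p - 7 = -15p + 6  ⇒  20p = 13  ⇒  p = 13/20.
For the inspector to be willing to mix, the inspector must be indifferent between Inspect and Skip, which pins down the agent's mix.
  the inspector's payoff from Inspect: q·(-7) + (1−q)·2 = -9q + 2
  the inspector's payoff from Skip: q·4 + (1−q)·0 = 4q
  -9q + 2 = 4q  ⇒  -13q = -2  ⇒  q = 2/13.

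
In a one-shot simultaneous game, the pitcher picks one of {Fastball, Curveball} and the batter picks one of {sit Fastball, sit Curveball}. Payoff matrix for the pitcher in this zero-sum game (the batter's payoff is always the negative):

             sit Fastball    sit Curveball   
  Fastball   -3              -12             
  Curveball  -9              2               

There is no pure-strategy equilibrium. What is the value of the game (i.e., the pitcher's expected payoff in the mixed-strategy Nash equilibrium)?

The pitcher's indifference between Fastball and Curveball determines the batter's mixing probability q:
  the pitcher's expected payoff from Fastball: q·(-3) + (1−q)·(-12) = 9q - 12
  the pitcher's expected payoff from Curveball: q·(-9) + (1−q)·2 = -11q + 2
  9q - 12 = -11q + 2  ⇒  20q = 14  ⇒  q = 7/10.
The value is the pitcher's expected payoff against this mix (using Fastball): (7/10)·(-3) + (3/10)·(-12) = -57/10.

v = -57/10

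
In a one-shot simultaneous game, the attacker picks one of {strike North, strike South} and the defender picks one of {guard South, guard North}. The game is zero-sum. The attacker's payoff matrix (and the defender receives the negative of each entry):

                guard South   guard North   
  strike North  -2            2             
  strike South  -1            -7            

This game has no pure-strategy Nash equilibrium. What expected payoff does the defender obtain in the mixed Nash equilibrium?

The defender's indifference between guard South and guard North determines the attacker's mixing probability p:
  the defender's expected payoff from guard South: p·2 + (1−p)·1 = p + 1
  the defender's expected payoff from guard North: p·(-2) + (1−p)·7 = -9p + 7
  p + 1 = -9p + 7  ⇒  10p = 6  ⇒  p = 3/5.
At equilibrium the defender is indifferent across columns, so the defender's payoff equals the payoff from guard South: (3/5)·2 + (2/5)·1 = 8/5.

8/5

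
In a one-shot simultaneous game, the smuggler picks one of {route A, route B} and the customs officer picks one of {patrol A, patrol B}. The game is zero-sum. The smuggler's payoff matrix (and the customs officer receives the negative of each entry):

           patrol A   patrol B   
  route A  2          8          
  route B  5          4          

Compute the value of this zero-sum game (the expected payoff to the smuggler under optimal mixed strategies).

The customs officer's mix must leave the smuggler indifferent between route A and route B.
  the smuggler's payoff to route A: q·2 + (1−q)·8 = -6q + 8
  the smuggler's payoff to route B: q·5 + (1−q)·4 = q + 4
  -6q + 8 = q + 4  ⇒  -7q = -4  ⇒  q = 4/7.
The value is the smuggler's expected payoff against this mix (using route A): (4/7)·2 + (3/7)·8 = 32/7.

v = 32/7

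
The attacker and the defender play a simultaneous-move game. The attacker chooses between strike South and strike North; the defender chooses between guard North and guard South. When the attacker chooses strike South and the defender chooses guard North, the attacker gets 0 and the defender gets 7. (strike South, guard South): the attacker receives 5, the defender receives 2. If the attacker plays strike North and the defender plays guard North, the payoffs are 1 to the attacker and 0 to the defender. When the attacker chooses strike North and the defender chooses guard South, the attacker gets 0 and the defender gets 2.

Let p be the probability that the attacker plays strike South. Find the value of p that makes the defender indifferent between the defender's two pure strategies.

p = 2/7

For the defender to be willing to mix, the defender must be indifferent between guard North and guard South, which pins down the attacker's mix.
  the defender's payoff to guard North: p·7 + (1−p)·0 = 7p
  the defender's payoff to guard South: p·2 + (1−p)·2 = 2
  7p = 2  ⇒  7p = 2  ⇒  p = 2/7.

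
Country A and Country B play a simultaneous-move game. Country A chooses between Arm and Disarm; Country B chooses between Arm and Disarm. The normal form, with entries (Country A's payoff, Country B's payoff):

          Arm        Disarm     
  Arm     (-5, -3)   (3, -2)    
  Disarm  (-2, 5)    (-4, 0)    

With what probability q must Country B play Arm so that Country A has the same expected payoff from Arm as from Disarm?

Set Country A's expected payoff from Arm equal to that from Disarm:
  Country A's payoff to Arm: q·(-5) + (1−q)·3 = -8q + 3
  Country A's payoff to Disarm: q·(-2) + (1−q)·(-4) = 2q - 4
  -8q + 3 = 2q - 4  ⇒  -10q = -7  ⇒  q = 7/10.

q = 7/10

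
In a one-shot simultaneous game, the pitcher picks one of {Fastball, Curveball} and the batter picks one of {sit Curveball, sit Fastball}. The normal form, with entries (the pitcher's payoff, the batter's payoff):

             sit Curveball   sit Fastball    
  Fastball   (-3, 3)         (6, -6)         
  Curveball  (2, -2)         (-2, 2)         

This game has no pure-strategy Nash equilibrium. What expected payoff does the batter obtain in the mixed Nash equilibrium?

-6/13

Set the batter's expected payoff from sit Curveball equal to that from sit Fastball:
  the batter's payoff to sit Curveball: p·3 + (1−p)·(-2) = 5p - 2
  the batter's payoff to sit Fastball: p·(-6) + (1−p)·2 = -8p + 2
  5p - 2 = -8p + 2  ⇒  13p = 4  ⇒  p = 4/13.
At equilibrium the batter is indifferent across columns, so the batter's payoff equals the payoff from sit Curveball: (4/13)·3 + (9/13)·(-2) = -6/13.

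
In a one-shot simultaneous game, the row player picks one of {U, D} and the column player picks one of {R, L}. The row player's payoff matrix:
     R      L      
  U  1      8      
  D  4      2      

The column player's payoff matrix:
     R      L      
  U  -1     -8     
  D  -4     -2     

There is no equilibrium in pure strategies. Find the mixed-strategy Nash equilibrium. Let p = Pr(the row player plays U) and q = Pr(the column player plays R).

The row player's mix must leave the column player indifferent between R and L.
  the column player's expected payoff from R: p·(-1) + (1−p)·(-4) = 3p - 4
  the column player's expected payoff from L: p·(-8) + (1−p)·(-2) = -6p - 2
  3p - 4 = -6p - 2  ⇒  9p = 2  ⇒  p = 2/9.
The column player's mix must leave the row player indifferent between U and D.
  the row player's payoff to U: q·1 + (1−q)·8 = -7q + 8
  the row player's payoff to D: q·4 + (1−q)·2 = 2q + 2
  -7q + 8 = 2q + 2  ⇒  -9q = -6  ⇒  q = 2/3.

p = 2/9, q = 2/3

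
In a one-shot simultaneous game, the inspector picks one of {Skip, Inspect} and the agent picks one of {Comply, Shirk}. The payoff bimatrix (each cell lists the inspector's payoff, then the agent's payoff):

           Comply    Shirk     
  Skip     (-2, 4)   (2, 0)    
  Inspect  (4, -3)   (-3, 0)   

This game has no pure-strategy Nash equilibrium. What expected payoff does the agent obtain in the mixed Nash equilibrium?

Set the agent's expected payoff from Comply equal to that from Shirk:
  the agent's expected payoff from Comply: p·4 + (1−p)·(-3) = 7p - 3
  the agent's expected payoff from Shirk: p·0 + (1−p)·0 = 0
  7p - 3 = 0  ⇒  7p = 3  ⇒  p = 3/7.
At equilibrium the agent is indifferent across columns, so the agent's payoff equals the payoff from Comply: (3/7)·4 + (4/7)·(-3) = 0.

0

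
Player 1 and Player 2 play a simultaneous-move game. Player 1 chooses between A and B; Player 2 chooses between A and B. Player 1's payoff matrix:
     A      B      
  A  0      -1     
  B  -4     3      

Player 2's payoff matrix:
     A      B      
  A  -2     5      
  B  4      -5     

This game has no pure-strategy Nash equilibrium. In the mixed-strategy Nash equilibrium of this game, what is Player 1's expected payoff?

In a mixed equilibrium Player 1 is indifferent between A and B; this condition fixes q.
  Player 1's expected payoff from A: q·0 + (1−q)·(-1) = q - 1
  Player 1's expected payoff from B: q·(-4) + (1−q)·3 = -7q + 3
  q - 1 = -7q + 3  ⇒  8q = 4  ⇒  q = 1/2.
At equilibrium Player 1 is indifferent across rows, so Player 1's payoff equals the payoff from A: (1/2)·0 + (1/2)·(-1) = -1/2.

-1/2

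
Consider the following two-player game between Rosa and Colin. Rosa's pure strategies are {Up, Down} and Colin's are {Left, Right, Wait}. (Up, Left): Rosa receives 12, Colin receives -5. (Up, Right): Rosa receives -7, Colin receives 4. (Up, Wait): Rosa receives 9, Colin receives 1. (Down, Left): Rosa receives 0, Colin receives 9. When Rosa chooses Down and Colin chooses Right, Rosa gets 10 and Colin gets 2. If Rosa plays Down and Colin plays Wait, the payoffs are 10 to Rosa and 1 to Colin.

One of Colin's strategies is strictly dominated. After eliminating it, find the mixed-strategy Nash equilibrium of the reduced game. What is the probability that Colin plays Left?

q = 17/29

Colin's strategy Wait is strictly dominated by Right: 4 > 1 and 2 > 1. Eliminate Wait.
For Rosa to be willing to mix, Rosa must be indifferent between Up and Down, which pins down Colin's mix.
  Rosa's expected payoff from Up: q·12 + (1−q)·(-7) = 19q - 7
  Rosa's expected payoff from Down: q·0 + (1−q)·10 = -10q + 10
  19q - 7 = -10q + 10  ⇒  29q = 17  ⇒  q = 17/29.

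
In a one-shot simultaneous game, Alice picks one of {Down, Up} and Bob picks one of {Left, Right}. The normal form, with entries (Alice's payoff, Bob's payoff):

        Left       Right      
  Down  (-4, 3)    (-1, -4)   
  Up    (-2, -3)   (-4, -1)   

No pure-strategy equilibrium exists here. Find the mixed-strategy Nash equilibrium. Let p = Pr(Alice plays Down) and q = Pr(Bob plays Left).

p = 2/9, q = 3/5

Alice's mix must leave Bob indifferent between Left and Right.
  Bob's expected payoff from Left: p·3 + (1−p)·(-3) = 6p - 3
  Bob's expected payoff from Right: p·(-4) + (1−p)·(-1) = -3p - 1
  6p - 3 = -3p - 1  ⇒  9p = 2  ⇒  p = 2/9.
In a mixed equilibrium Alice is indifferent between Down and Up; this condition fixes q.
  Alice's expected payoff from Down: q·(-4) + (1−q)·(-1) = -3q - 1
  Alice's expected payoff from Up: q·(-2) + (1−q)·(-4) = 2q - 4
  -3q - 1 = 2q - 4  ⇒  -5q = -3  ⇒  q = 3/5.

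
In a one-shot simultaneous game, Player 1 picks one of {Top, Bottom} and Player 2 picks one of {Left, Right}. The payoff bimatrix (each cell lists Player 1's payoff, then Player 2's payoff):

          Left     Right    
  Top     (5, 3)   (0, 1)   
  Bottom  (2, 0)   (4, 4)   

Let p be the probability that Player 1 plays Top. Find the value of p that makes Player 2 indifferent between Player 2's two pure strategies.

p = 2/3

Player 1's mix must leave Player 2 indifferent between Left and Right.
  Player 2's payoff from Left: p·3 + (1−p)·0 = 3p
  Player 2's payoff from Right: p·1 + (1−p)·4 = -3p + 4
  3p = -3p + 4  ⇒  6p = 4  ⇒  p = 2/3.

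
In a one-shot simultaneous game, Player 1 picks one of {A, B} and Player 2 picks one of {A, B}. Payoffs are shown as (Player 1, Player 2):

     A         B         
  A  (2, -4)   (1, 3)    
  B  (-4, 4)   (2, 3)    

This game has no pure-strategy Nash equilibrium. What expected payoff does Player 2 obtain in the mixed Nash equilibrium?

3

In a mixed equilibrium Player 2 is indifferent between A and B; this condition fixes p.
  Player 2's expected payoff from A: p·(-4) + (1−p)·4 = -8p + 4
  Player 2's expected payoff from B: p·3 + (1−p)·3 = 3
  -8p + 4 = 3  ⇒  -8p = -1  ⇒  p = 1/8.
At equilibrium Player 2 is indifferent across columns, so Player 2's payoff equals the payoff from A: (1/8)·(-4) + (7/8)·4 = 3.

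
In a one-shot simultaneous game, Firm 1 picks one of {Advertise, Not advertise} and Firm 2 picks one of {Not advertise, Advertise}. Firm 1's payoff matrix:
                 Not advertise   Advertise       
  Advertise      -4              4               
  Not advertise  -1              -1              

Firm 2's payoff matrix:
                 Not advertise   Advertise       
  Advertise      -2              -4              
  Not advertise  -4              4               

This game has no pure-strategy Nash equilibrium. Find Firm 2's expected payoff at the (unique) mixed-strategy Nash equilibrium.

Firm 2's indifference between Not advertise and Advertise determines Firm 1's mixing probability p:
  Firm 2's payoff from Not advertise: p·(-2) + (1−p)·(-4) = 2p - 4
  Firm 2's payoff from Advertise: p·(-4) + (1−p)·4 = -8p + 4
  2p - 4 = -8p + 4  ⇒  10p = 8  ⇒  p = 4/5.
At equilibrium Firm 2 is indifferent across columns, so Firm 2's payoff equals the payoff from Not advertise: (4/5)·(-2) + (1/5)·(-4) = -12/5.

-12/5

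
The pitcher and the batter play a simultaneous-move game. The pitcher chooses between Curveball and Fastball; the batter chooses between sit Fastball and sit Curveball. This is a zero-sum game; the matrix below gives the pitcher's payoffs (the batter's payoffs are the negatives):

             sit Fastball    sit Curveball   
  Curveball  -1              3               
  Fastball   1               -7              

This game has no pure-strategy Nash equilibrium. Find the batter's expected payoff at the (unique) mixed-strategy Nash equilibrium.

In a mixed equilibrium the batter is indifferent between sit Fastball and sit Curveball; this condition fixes p.
  the batter's payoff from sit Fastball: p·1 + (1−p)·(-1) = 2p - 1
  the batter's payoff from sit Curveball: p·(-3) + (1−p)·7 = -10p + 7
  2p - 1 = -10p + 7  ⇒  12p = 8  ⇒  p = 2/3.
At equilibrium the batter is indifferent across columns, so the batter's payoff equals the payoff from sit Fastball: (2/3)·1 + (1/3)·(-1) = 1/3.

1/3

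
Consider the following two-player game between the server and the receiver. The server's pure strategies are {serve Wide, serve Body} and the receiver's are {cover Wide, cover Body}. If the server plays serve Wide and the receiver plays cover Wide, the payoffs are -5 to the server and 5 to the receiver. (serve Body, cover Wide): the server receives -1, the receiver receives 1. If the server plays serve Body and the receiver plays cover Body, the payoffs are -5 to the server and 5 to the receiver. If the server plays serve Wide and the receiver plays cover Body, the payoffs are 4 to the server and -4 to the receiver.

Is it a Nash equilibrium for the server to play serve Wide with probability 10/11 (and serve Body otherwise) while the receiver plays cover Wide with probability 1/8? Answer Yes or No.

No

Given the server's mix p = 10/11, the receiver's payoff from cover Wide is 51/11 but from cover Body is -35/11. The receiver strictly prefers cover Wide, so the receiver would not mix.
So the proposed profile is not a Nash equilibrium.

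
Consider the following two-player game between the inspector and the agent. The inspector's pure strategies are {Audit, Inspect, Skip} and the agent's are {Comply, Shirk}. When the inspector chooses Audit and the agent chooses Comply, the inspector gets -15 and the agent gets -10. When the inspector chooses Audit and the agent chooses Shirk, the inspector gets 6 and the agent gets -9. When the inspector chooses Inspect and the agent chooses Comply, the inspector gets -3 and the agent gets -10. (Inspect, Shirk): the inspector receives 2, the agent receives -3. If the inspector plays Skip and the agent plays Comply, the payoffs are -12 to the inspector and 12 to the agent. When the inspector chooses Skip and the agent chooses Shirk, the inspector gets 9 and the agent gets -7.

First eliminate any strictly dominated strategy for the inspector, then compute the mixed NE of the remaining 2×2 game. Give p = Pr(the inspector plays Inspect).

p = 19/26

The inspector's strategy Audit is strictly dominated by Skip: -12 > -15 and 9 > 6. Eliminate Audit.
In a mixed equilibrium the agent is indifferent between Comply and Shirk; this condition fixes p.
  the agent's payoff to Comply: p·(-10) + (1−p)·12 = -22p + 12
  the agent's payoff to Shirk: p·(-3) + (1−p)·(-7) = 4p - 7
  -22p + 12 = 4p - 7  ⇒  -26p = -19  ⇒  p = 19/26.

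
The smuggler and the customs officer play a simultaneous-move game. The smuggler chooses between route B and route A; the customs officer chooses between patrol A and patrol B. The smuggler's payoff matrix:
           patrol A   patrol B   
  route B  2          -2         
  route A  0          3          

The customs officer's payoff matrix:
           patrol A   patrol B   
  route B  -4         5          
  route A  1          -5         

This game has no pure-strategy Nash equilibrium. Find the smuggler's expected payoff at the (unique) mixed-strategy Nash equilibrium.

6/7

In a mixed equilibrium the smuggler is indifferent between route B and route A; this condition fixes q.
  the smuggler's payoff to route B: q·2 + (1−q)·(-2) = 4q - 2
  the smuggler's payoff to route A: q·0 + (1−q)·3 = -3q + 3
  4q - 2 = -3q + 3  ⇒  7q = 5  ⇒  q = 5/7.
At equilibrium the smuggler is indifferent across rows, so the smuggler's payoff equals the payoff from route B: (5/7)·2 + (2/7)·(-2) = 6/7.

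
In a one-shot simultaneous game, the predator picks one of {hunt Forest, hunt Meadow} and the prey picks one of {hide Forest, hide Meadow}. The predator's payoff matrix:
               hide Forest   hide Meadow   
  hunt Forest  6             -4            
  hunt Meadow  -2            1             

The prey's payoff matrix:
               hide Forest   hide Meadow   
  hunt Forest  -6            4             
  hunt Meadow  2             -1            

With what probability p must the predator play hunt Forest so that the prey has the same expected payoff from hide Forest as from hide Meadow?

Set the prey's expected payoff from hide Forest equal to that from hide Meadow:
  the prey's expected payoff from hide Forest: p·(-6) + (1−p)·2 = -8p + 2
  the prey's expected payoff from hide Meadow: p·4 + (1−p)·(-1) = 5p - 1
  -8p + 2 = 5p - 1  ⇒  -13p = -3  ⇒  p = 3/13.

p = 3/13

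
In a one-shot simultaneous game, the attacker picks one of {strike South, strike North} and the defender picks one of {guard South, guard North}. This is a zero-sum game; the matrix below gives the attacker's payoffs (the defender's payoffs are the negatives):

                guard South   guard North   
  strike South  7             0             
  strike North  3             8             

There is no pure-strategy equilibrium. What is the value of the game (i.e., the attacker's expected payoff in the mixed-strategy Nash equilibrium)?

The attacker's indifference between strike South and strike North determines the defender's mixing probability q:
  the attacker's payoff to strike South: q·7 + (1−q)·0 = 7q
  the attacker's payoff to strike North: q·3 + (1−q)·8 = -5q + 8
  7q = -5q + 8  ⇒  12q = 8  ⇒  q = 2/3.
The value is the attacker's expected payoff against this mix (using strike South): (2/3)·7 + (1/3)·0 = 14/3.

v = 14/3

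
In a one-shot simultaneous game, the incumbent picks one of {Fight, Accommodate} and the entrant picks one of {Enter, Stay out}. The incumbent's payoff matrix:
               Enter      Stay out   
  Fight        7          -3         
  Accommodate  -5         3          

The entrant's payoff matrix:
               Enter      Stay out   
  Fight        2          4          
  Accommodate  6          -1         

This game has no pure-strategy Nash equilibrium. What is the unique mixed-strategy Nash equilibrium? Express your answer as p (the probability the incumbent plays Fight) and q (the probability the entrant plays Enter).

The incumbent's mix must leave the entrant indifferent between Enter and Stay out.
  the entrant's payoff from Enter: p·2 + (1−p)·6 = -4p + 6
  the entrant's payoff from Stay out: p·4 + (1−p)·(-1) = 5p - 1
  -4p + 6 = 5p - 1  ⇒  -9p = -7  ⇒  p = 7/9.
In a mixed equilibrium the incumbent is indifferent between Fight and Accommodate; this condition fixes q.
  the incumbent's expected payoff from Fight: q·7 + (1−q)·(-3) = 10q - 3
  the incumbent's expected payoff from Accommodate: q·(-5) + (1−q)·3 = -8q + 3
  10q - 3 = -8q + 3  ⇒  18q = 6  ⇒  q = 1/3.

p = 7/9, q = 1/3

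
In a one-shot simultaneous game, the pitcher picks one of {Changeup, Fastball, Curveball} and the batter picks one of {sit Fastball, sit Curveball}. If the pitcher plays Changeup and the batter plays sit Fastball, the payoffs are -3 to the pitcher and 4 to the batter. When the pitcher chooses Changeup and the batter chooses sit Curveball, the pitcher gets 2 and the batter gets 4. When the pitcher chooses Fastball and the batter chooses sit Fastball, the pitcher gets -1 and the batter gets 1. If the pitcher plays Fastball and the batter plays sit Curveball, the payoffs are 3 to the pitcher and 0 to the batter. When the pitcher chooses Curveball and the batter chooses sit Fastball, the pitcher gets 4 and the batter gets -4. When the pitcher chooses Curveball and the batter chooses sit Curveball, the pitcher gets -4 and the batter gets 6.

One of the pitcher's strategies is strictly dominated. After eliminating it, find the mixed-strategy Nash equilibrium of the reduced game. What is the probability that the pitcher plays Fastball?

p = 10/11

The pitcher's strategy Changeup is strictly dominated by Fastball: -1 > -3 and 3 > 2. Eliminate Changeup.
The pitcher's mix must leave the batter indifferent between sit Fastball and sit Curveball.
  the batter's payoff to sit Fastball: p·1 + (1−p)·(-4) = 5p - 4
  the batter's payoff to sit Curveball: p·0 + (1−p)·6 = -6p + 6
  5p - 4 = -6p + 6  ⇒  11p = 10  ⇒  p = 10/11.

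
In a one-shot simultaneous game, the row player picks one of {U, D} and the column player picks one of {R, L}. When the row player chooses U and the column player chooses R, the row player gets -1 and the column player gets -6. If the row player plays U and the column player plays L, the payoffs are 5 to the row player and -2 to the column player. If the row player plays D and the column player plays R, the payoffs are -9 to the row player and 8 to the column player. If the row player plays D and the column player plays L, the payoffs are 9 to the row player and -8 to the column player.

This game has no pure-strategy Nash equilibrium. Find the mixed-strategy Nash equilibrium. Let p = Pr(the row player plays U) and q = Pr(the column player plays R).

For the column player to be willing to mix, the column player must be indifferent between R and L, which pins down the row player's mix.
  the column player's payoff from R: p·(-6) + (1−p)·8 = -14p + 8
  the column player's payoff from L: p·(-2) + (1−p)·(-8) = 6p - 8
  -14p + 8 = 6p - 8  ⇒  -20p = -16  ⇒  p = 4/5.
Set the row player's expected payoff from U equal to that from D:
  the row player's payoff from U: q·(-1) + (1−q)·5 = -6q + 5
  the row player's payoff from D: q·(-9) + (1−q)·9 = -18q + 9
  -6q + 5 = -18q + 9  ⇒  12q = 4  ⇒  q = 1/3.

p = 4/5, q = 1/3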